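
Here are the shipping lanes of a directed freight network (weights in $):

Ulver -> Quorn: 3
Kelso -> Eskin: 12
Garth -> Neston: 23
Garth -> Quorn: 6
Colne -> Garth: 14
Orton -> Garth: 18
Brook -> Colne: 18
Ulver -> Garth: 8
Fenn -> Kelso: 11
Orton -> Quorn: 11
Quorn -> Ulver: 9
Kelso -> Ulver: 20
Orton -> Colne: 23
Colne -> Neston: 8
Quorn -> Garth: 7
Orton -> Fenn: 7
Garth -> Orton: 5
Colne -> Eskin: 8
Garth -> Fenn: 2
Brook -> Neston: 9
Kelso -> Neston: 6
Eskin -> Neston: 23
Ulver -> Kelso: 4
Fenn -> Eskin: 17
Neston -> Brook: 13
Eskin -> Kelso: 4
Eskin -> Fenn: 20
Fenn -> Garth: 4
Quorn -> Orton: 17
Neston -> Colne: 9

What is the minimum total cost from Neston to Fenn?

Candidate routes:
Neston → Colne → Garth → Orton → Fenn: 9+14+5+7 = 35
Neston → Colne → Garth → Fenn: 9+14+2 = 25
Cheapest is Neston → Colne → Garth → Fenn at $25.

$25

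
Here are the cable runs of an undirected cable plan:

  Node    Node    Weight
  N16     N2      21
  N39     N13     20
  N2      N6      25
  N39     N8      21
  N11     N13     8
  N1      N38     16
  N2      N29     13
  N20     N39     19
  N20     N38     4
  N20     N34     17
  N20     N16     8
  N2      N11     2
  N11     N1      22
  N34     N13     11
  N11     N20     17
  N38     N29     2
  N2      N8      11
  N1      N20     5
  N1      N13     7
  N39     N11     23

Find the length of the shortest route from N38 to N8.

26

Settle nodes by increasing distance from N38:
N38: 0
N29: 2  (via N38)
N20: 4  (via N38)
N1: 9  (via N20)
N16: 12  (via N20)
N2: 15  (via N29)
N13: 16  (via N1)
N11: 17  (via N2)
N34: 21  (via N20)
N39: 23  (via N20)
N8: 26  (via N2)
Shortest route: N38–N29–N2–N8 = 26.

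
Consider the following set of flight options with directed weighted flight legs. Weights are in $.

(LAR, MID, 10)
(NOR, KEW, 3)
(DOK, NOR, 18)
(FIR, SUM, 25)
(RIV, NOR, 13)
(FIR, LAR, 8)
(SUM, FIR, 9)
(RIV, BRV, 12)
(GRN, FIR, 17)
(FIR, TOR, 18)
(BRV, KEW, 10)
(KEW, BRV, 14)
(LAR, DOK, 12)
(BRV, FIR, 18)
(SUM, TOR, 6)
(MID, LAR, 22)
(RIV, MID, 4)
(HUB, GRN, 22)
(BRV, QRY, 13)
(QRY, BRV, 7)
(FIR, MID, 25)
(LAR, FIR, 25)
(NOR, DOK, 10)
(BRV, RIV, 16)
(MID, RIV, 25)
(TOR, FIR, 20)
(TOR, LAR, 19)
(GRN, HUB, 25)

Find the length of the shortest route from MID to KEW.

$41

Shortest distances from MID:
MID: 0
LAR: 22  (via MID)
RIV: 25  (via MID)
DOK: 34  (via LAR)
BRV: 37  (via RIV)
NOR: 38  (via RIV)
KEW: 41  (via NOR)
Shortest route: MID → RIV → NOR → KEW = $41.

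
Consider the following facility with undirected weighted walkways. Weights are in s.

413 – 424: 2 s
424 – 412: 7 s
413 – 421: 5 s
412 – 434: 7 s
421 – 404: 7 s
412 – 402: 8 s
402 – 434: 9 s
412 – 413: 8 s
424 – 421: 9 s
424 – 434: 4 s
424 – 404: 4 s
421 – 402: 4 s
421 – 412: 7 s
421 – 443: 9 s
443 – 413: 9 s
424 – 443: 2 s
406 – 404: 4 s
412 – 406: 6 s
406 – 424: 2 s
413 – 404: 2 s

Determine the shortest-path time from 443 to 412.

Settle nodes by increasing distance from 443:
443: 0
424: 2  (via 443)
406: 4  (via 424)
413: 4  (via 424)
434: 6  (via 424)
404: 6  (via 424)
412: 9  (via 424)
Shortest route: 443–424–412 = 9 s.

9 s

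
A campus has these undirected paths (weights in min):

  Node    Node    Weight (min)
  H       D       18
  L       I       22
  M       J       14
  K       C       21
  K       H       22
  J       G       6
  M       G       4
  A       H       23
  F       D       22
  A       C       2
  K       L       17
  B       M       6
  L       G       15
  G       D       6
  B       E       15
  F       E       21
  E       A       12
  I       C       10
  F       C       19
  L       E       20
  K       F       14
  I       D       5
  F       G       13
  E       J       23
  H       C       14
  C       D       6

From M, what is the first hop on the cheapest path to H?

G

Enumerating some paths:
M - G - D - C - H: 4+6+6+14 = 30
M - G - D - H: 4+6+18 = 28
The minimum is 28 min via M - G - D - H.
So from M the first move is to G.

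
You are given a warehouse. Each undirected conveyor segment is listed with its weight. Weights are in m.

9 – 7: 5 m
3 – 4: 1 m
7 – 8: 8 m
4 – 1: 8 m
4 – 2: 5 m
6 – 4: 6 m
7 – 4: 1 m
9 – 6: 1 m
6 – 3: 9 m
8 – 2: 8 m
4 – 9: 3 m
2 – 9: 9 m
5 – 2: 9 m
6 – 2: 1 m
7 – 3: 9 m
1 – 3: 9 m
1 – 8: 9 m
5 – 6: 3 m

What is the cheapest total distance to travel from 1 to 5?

15 m

Running Dijkstra from 1:
1: 0
4: 8  (via 1)
3: 9  (via 1)
7: 9  (via 4)
8: 9  (via 1)
9: 11  (via 4)
6: 12  (via 9)
2: 13  (via 4)
5: 15  (via 6)
Shortest route: 1–4–9–6–5 = 15 m.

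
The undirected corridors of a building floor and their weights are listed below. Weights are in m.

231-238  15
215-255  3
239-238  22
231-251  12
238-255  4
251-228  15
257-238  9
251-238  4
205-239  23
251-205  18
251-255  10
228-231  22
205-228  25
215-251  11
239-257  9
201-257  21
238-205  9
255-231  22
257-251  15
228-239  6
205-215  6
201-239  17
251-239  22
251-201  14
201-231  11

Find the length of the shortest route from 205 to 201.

Settle nodes by increasing distance from 205:
205: 0
215: 6  (via 205)
255: 9  (via 215)
238: 9  (via 205)
251: 13  (via 238)
257: 18  (via 238)
239: 23  (via 205)
231: 24  (via 238)
228: 25  (via 205)
201: 27  (via 251)
Shortest route: 205 → 238 → 251 → 201 = 27 m.

27 m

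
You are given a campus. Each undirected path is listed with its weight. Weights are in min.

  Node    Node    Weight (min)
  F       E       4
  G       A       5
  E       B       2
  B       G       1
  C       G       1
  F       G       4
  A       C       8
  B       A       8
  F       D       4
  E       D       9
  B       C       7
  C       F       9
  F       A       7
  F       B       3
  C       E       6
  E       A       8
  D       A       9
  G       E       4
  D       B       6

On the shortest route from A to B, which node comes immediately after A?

G

Compare a few routes:
A - B: 8 = 8
A - G - B: 5+1 = 6
The minimum is 6 min via A - G - B.
So from A the first move is to G.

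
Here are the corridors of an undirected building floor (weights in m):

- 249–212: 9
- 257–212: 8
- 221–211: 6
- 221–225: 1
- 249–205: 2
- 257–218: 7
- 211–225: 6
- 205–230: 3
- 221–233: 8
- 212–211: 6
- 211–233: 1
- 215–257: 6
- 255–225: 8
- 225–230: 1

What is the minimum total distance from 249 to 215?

23 m

Running Dijkstra from 249:
249: 0
205: 2  (via 249)
230: 5  (via 205)
225: 6  (via 230)
221: 7  (via 225)
212: 9  (via 249)
211: 12  (via 225)
233: 13  (via 211)
255: 14  (via 225)
257: 17  (via 212)
215: 23  (via 257)
Shortest route: 249–212–257–215 = 23 m.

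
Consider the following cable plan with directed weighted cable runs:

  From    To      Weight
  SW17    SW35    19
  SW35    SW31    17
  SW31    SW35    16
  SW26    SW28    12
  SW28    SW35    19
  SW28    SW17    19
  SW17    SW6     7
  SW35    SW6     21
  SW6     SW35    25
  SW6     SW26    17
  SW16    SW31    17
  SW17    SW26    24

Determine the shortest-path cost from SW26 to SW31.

Enumerating some paths:
SW26 → SW28 → SW35 → SW31: 12+19+17 = 48
SW26 → SW28 → SW17 → SW35 → SW31: 12+19+19+17 = 67
The minimum is 48 via SW26 → SW28 → SW35 → SW31.

48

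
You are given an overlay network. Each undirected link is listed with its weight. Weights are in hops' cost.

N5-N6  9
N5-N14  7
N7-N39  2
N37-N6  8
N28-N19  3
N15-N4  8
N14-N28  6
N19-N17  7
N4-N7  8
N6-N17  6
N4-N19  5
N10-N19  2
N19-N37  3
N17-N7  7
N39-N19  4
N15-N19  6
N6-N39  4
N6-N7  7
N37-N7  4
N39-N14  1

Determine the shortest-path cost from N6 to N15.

Shortest distances from N6:
N6: 0
N39: 4  (via N6)
N14: 5  (via N39)
N7: 6  (via N39)
N17: 6  (via N6)
N37: 8  (via N6)
N19: 8  (via N39)
N5: 9  (via N6)
N10: 10  (via N19)
N28: 11  (via N14)
N4: 13  (via N19)
N15: 14  (via N19)
Shortest route: N6 → N39 → N19 → N15 = 14 hops' cost.

14 hops' cost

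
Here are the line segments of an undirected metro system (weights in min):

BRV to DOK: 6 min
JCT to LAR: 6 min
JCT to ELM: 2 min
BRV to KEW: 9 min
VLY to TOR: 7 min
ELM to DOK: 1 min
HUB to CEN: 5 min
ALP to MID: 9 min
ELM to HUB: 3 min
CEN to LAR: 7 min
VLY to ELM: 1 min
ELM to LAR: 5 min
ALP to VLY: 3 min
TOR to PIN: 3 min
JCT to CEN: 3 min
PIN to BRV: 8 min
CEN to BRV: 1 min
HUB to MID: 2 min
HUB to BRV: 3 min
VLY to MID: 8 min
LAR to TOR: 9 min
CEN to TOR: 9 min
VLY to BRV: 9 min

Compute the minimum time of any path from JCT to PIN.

Compare a few routes:
JCT → ELM → VLY → TOR → PIN: 2+1+7+3 = 13
JCT → CEN → BRV → PIN: 3+1+8 = 12
The minimum is 12 min via JCT → CEN → BRV → PIN.

12 min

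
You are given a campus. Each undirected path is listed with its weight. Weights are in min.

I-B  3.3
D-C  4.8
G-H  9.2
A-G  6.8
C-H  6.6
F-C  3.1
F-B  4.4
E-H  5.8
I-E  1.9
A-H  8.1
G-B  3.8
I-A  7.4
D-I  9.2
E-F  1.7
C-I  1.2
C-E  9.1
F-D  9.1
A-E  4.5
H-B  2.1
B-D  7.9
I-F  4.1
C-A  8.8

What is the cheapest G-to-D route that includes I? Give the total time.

13.1 min

Best G to I: G → B → I costing 7.1
Shortest I→D: I → C → D = 6
Total via I: 7.1 + 6 = 13.1 min.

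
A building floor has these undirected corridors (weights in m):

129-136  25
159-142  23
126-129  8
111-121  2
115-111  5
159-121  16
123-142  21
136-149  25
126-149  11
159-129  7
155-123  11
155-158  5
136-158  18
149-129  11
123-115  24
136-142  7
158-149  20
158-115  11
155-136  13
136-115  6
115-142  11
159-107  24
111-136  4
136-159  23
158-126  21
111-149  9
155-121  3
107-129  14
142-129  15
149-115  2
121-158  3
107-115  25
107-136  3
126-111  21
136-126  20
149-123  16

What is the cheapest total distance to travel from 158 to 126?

21 m

Running Dijkstra from 158:
158: 0
121: 3  (via 158)
155: 5  (via 158)
111: 5  (via 121)
136: 9  (via 111)
115: 10  (via 111)
107: 12  (via 136)
149: 12  (via 115)
142: 16  (via 136)
123: 16  (via 155)
159: 19  (via 121)
126: 21  (via 158)
Shortest route: 158–126 = 21 m.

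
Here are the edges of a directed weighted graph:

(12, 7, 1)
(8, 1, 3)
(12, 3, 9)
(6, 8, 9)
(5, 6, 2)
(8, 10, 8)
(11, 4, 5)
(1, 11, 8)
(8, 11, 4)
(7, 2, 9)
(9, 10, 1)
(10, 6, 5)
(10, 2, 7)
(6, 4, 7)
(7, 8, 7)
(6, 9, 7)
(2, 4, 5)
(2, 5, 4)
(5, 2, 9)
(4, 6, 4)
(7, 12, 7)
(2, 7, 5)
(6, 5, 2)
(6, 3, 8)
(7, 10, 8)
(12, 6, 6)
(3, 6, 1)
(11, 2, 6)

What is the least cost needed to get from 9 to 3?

14

Compare a few routes:
9 - 10 - 2 - 5 - 6 - 3: 1+7+4+2+8 = 22
9 - 10 - 2 - 7 - 12 - 3: 1+7+5+7+9 = 29
9 - 10 - 6 - 3: 1+5+8 = 14
9 - 10 - 2 - 4 - 6 - 3: 1+7+5+4+8 = 25
The minimum is 14 via 9 - 10 - 6 - 3.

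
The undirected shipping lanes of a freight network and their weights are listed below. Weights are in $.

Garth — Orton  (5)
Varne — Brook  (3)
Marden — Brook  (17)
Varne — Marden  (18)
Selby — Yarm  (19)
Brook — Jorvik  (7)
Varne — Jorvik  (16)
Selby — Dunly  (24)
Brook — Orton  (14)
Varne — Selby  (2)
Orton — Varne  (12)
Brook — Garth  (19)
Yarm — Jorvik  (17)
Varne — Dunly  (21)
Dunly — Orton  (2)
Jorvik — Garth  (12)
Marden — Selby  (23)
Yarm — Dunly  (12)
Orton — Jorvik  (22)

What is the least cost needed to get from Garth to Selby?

$19

Running Dijkstra from Garth:
Garth: 0
Orton: 5  (via Garth)
Dunly: 7  (via Orton)
Jorvik: 12  (via Garth)
Varne: 17  (via Orton)
Selby: 19  (via Varne)
Shortest route: Garth → Orton → Varne → Selby = $19.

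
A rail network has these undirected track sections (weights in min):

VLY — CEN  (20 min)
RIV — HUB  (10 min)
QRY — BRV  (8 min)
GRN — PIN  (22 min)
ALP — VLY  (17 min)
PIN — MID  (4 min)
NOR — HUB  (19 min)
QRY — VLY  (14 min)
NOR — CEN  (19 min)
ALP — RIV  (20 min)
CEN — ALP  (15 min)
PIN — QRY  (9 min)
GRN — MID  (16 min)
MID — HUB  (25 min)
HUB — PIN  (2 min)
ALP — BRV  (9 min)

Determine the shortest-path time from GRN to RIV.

Running Dijkstra from GRN:
GRN: 0
MID: 16  (via GRN)
PIN: 20  (via MID)
HUB: 22  (via PIN)
QRY: 29  (via PIN)
RIV: 32  (via HUB)
Shortest route: GRN → MID → PIN → HUB → RIV = 32 min.

32 min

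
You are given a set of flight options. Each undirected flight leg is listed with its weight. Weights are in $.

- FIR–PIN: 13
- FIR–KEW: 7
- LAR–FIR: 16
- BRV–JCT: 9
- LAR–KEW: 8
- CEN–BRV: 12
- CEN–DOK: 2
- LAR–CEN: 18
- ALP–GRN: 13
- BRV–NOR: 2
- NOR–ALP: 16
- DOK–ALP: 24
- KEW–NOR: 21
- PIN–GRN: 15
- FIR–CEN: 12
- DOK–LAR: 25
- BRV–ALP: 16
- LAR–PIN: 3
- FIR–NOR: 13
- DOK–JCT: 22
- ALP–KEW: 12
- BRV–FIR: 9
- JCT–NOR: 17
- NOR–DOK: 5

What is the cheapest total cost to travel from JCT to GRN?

$38

Compare a few routes:
JCT - BRV - NOR - ALP - GRN: 9+2+16+13 = 40
JCT - NOR - ALP - GRN: 17+16+13 = 46
JCT - BRV - FIR - PIN - GRN: 9+9+13+15 = 46
JCT - BRV - ALP - GRN: 9+16+13 = 38
Cheapest is JCT - BRV - ALP - GRN at $38.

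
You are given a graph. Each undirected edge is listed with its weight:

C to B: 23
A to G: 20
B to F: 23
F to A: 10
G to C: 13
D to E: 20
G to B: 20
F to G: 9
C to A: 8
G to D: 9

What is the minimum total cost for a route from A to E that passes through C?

50

Shortest A→C: A–C = 8
Shortest C→E: C–G–D–E = 42
Total via C: 8 + 42 = 50.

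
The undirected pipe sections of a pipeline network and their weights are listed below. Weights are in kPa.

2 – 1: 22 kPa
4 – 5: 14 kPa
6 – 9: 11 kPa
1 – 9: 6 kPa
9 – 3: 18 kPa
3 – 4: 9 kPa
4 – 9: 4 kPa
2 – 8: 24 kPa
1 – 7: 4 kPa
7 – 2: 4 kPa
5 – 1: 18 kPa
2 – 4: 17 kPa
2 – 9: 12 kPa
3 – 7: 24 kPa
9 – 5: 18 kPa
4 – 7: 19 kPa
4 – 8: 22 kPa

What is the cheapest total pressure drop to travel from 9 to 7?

Settle nodes by increasing distance from 9:
9: 0
4: 4  (via 9)
1: 6  (via 9)
7: 10  (via 1)
Shortest route: 9–1–7 = 10 kPa.

10 kPa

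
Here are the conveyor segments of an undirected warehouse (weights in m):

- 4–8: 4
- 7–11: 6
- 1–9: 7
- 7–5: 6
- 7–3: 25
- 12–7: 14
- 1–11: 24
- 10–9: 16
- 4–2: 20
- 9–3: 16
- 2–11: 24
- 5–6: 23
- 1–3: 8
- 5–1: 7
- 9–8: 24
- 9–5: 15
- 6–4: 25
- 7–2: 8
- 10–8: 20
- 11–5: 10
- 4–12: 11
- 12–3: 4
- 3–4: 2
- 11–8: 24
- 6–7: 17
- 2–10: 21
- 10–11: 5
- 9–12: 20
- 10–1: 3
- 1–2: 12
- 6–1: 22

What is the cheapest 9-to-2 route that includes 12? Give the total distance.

Shortest 9→12: 9 → 1 → 3 → 12 = 19
Best 12 to 2: 12 → 7 → 2 costing 22
Total via 12: 19 + 22 = 41 m.

41 m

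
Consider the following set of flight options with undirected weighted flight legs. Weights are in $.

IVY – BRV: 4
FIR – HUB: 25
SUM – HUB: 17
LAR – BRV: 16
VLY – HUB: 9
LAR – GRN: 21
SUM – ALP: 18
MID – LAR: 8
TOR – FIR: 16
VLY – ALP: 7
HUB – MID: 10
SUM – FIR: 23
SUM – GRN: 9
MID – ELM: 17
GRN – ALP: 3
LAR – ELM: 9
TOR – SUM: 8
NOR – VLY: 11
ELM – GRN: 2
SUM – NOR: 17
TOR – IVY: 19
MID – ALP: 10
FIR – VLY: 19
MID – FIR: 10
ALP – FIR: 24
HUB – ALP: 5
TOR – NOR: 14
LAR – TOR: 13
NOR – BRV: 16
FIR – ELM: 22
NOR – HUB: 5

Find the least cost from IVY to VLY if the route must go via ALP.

$37

Shortest IVY→ALP: IVY–BRV–NOR–HUB–ALP = 30
Best ALP to VLY: ALP–VLY costing 7
Total via ALP: 30 + 7 = $37.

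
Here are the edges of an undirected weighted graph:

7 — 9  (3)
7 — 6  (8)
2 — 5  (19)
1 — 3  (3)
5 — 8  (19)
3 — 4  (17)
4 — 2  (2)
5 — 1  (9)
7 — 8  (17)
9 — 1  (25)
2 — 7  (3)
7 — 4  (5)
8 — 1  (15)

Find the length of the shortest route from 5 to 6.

30

Running Dijkstra from 5:
5: 0
1: 9  (via 5)
3: 12  (via 1)
2: 19  (via 5)
8: 19  (via 5)
4: 21  (via 2)
7: 22  (via 2)
9: 25  (via 7)
6: 30  (via 7)
Shortest route: 5 → 2 → 7 → 6 = 30.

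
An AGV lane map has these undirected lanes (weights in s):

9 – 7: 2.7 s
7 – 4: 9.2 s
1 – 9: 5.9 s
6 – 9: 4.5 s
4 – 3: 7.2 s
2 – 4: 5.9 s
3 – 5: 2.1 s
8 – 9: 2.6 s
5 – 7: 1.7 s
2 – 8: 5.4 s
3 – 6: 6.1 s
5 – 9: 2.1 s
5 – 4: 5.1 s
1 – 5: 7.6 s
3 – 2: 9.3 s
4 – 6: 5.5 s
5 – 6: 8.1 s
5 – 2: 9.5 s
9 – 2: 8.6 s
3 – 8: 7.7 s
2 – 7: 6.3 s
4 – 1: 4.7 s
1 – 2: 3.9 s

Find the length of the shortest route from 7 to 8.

5.3 s

Candidate routes:
7–5–9–8: 1.7+2.1+2.6 = 6.4
7–9–8: 2.7+2.6 = 5.3
Cheapest is 7–9–8 at 5.3 s.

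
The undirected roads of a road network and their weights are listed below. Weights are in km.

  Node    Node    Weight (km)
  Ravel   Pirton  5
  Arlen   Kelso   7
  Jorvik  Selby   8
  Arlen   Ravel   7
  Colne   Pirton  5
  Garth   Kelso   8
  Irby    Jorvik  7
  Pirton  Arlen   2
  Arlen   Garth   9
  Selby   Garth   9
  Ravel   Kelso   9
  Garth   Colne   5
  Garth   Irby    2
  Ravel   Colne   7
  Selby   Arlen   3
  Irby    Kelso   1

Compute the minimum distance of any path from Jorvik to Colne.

Running Dijkstra from Jorvik:
Jorvik: 0
Irby: 7  (via Jorvik)
Selby: 8  (via Jorvik)
Kelso: 8  (via Irby)
Garth: 9  (via Irby)
Arlen: 11  (via Selby)
Pirton: 13  (via Arlen)
Colne: 14  (via Garth)
Shortest route: Jorvik → Irby → Garth → Colne = 14 km.

14 km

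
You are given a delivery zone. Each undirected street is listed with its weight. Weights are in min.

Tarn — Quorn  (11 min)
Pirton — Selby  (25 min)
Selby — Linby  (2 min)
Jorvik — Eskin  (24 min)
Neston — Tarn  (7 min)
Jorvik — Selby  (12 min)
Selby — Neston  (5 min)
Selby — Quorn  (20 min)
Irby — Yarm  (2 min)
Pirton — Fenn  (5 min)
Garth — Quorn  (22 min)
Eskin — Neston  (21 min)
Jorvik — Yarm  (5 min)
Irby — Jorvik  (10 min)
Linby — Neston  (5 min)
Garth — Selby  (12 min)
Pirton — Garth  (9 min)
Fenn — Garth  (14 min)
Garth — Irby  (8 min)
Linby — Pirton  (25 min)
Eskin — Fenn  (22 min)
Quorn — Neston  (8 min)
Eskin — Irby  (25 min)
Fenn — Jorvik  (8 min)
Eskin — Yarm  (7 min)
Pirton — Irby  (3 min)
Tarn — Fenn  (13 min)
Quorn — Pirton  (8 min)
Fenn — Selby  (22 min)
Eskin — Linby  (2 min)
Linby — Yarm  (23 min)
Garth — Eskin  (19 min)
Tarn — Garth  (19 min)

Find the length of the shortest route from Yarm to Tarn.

Shortest distances from Yarm:
Yarm: 0
Irby: 2  (via Yarm)
Pirton: 5  (via Irby)
Jorvik: 5  (via Yarm)
Eskin: 7  (via Yarm)
Linby: 9  (via Eskin)
Garth: 10  (via Irby)
Fenn: 10  (via Pirton)
Selby: 11  (via Linby)
Quorn: 13  (via Pirton)
Neston: 14  (via Linby)
Tarn: 21  (via Neston)
Shortest route: Yarm → Eskin → Linby → Neston → Tarn = 21 min.

21 min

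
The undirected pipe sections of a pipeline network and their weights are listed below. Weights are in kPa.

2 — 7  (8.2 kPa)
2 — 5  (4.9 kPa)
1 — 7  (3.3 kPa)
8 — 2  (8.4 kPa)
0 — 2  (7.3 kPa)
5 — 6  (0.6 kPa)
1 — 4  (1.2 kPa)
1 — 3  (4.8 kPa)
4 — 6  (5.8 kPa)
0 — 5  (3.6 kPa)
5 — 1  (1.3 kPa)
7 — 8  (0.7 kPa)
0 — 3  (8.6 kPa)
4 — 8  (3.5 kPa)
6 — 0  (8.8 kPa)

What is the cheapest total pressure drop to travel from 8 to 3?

Compare a few routes:
8–7–1–3: 0.7+3.3+4.8 = 8.8
8–4–1–3: 3.5+1.2+4.8 = 9.5
8–4–6–5–1–3: 3.5+5.8+0.6+1.3+4.8 = 16
Cheapest is 8–7–1–3 at 8.8 kPa.

8.8 kPa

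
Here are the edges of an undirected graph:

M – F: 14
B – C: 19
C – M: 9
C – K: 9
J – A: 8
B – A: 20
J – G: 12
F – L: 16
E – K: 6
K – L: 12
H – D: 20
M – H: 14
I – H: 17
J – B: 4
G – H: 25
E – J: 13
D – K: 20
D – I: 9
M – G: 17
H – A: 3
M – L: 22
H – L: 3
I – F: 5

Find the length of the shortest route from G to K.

Compare a few routes:
G - M - C - K: 17+9+9 = 35
G - J - E - K: 12+13+6 = 31
The minimum is 31 via G - J - E - K.

31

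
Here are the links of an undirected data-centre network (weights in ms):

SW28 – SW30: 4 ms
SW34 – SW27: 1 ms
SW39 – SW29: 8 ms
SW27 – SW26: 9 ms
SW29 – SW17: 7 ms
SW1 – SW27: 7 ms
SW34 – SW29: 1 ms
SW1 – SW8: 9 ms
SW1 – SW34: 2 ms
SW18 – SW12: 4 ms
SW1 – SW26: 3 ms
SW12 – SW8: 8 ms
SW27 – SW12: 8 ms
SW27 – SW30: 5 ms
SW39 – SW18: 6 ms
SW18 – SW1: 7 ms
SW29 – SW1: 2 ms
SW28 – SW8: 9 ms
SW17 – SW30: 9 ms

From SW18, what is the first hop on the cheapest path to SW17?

Compare a few routes:
SW18–SW12–SW27–SW34–SW29–SW17: 4+8+1+1+7 = 21
SW18–SW1–SW29–SW17: 7+2+7 = 16
SW18–SW1–SW34–SW29–SW17: 7+2+1+7 = 17
SW18–SW39–SW29–SW17: 6+8+7 = 21
The minimum is 16 ms via SW18–SW1–SW29–SW17.
So from SW18 the first move is to SW1.

SW1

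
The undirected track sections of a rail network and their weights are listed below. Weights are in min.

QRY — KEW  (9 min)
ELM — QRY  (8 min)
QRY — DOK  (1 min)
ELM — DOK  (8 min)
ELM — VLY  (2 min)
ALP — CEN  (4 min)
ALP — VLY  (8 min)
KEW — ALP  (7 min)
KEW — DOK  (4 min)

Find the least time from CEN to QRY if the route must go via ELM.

Shortest CEN→ELM: CEN → ALP → VLY → ELM = 14
Best ELM to QRY: ELM → QRY costing 8
Total via ELM: 14 + 8 = 22 min.

22 min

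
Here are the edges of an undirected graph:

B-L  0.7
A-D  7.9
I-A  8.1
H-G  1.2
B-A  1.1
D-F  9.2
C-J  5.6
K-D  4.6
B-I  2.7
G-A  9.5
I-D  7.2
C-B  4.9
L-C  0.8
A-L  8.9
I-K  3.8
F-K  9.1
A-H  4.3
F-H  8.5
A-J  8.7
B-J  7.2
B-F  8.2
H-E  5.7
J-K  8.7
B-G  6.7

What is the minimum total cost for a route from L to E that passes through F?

23.1

Best L to F: L–B–F costing 8.9
Best F to E: F–H–E costing 14.2
Total via F: 8.9 + 14.2 = 23.1.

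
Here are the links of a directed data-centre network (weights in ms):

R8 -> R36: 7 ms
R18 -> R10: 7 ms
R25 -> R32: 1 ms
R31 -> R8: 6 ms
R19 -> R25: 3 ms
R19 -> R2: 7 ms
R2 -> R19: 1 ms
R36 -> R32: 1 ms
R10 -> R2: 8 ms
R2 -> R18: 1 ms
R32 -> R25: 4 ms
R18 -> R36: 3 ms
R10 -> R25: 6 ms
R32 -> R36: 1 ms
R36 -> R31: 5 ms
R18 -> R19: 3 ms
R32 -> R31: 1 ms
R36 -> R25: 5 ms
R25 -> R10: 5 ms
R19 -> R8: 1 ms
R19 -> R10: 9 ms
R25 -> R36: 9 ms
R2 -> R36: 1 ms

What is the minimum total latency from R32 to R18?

18 ms

Settle nodes by increasing distance from R32:
R32: 0
R36: 1  (via R32)
R31: 1  (via R32)
R25: 4  (via R32)
R8: 7  (via R31)
R10: 9  (via R25)
R2: 17  (via R10)
R19: 18  (via R2)
R18: 18  (via R2)
Shortest route: R32–R25–R10–R2–R18 = 18 ms.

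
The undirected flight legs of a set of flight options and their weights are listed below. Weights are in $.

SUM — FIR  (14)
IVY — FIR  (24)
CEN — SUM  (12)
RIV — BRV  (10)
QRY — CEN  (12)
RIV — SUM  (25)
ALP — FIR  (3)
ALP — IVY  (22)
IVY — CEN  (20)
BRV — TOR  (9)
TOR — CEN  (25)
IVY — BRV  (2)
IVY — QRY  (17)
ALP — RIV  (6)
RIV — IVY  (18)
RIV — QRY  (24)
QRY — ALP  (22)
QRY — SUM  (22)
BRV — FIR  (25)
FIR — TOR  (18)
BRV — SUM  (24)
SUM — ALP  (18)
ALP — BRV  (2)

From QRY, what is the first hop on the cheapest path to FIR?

Enumerating some paths:
QRY - IVY - BRV - ALP - FIR: 17+2+2+3 = 24
QRY - ALP - FIR: 22+3 = 25
The minimum is $24 via QRY - IVY - BRV - ALP - FIR.
So from QRY the first move is to IVY.

IVY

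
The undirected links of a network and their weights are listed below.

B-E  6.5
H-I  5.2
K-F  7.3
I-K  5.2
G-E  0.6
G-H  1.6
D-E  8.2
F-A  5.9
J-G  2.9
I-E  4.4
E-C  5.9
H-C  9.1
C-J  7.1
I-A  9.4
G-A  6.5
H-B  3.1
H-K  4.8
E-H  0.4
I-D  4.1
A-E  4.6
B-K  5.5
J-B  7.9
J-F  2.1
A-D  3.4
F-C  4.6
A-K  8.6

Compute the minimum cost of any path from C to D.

13.9

Enumerating some paths:
C - F - A - D: 4.6+5.9+3.4 = 13.9
C - E - D: 5.9+8.2 = 14.1
Cheapest is C - F - A - D at 13.9.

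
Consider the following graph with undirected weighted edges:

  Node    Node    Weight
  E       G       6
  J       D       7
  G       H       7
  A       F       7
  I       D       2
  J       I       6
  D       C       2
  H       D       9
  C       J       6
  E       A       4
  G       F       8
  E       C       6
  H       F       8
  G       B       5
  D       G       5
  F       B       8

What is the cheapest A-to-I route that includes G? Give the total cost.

Best A to G: A–E–G costing 10
Shortest G→I: G–D–I = 7
Total via G: 10 + 7 = 17.

17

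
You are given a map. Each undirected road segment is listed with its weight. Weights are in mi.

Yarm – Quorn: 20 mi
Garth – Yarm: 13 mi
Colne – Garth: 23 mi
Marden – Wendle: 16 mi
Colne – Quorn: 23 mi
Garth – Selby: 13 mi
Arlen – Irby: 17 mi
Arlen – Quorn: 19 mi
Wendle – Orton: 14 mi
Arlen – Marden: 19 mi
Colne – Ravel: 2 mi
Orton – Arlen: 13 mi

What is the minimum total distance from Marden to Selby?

84 mi

Shortest distances from Marden:
Marden: 0
Wendle: 16  (via Marden)
Arlen: 19  (via Marden)
Orton: 30  (via Wendle)
Irby: 36  (via Arlen)
Quorn: 38  (via Arlen)
Yarm: 58  (via Quorn)
Colne: 61  (via Quorn)
Ravel: 63  (via Colne)
Garth: 71  (via Yarm)
Selby: 84  (via Garth)
Shortest route: Marden–Arlen–Quorn–Yarm–Garth–Selby = 84 mi.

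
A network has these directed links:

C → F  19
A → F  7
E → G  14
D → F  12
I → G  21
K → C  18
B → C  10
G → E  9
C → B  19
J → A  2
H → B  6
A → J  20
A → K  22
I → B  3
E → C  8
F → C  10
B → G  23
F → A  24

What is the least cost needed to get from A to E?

Compare a few routes:
A–K–C–B–G–E: 22+18+19+23+9 = 91
A–F–C–B–G–E: 7+10+19+23+9 = 68
Cheapest is A–F–C–B–G–E at 68.

68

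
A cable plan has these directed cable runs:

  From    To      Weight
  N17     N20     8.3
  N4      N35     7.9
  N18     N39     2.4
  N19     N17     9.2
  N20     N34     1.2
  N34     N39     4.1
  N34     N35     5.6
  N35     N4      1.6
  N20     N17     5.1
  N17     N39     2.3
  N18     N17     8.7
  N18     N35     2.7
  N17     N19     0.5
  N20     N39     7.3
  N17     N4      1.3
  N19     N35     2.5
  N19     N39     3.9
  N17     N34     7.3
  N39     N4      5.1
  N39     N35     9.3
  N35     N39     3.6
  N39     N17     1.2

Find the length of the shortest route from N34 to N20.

Shortest distances from N34:
N34: 0
N39: 4.1  (via N34)
N17: 5.3  (via N39)
N35: 5.6  (via N34)
N19: 5.8  (via N17)
N4: 6.6  (via N17)
N20: 13.6  (via N17)
Shortest route: N34–N39–N17–N20 = 13.6.

13.6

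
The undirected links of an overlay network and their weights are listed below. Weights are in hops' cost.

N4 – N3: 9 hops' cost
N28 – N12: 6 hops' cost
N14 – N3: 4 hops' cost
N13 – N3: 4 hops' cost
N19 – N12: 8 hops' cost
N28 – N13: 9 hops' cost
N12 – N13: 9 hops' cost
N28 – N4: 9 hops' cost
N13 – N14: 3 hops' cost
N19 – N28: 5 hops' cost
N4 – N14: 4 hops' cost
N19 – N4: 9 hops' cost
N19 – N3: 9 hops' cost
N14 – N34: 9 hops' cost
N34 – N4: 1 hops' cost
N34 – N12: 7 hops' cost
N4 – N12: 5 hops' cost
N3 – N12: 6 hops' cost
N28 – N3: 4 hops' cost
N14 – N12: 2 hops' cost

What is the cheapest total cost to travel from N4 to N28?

Running Dijkstra from N4:
N4: 0
N34: 1  (via N4)
N14: 4  (via N4)
N12: 5  (via N4)
N13: 7  (via N14)
N3: 8  (via N14)
N28: 9  (via N4)
Shortest route: N4 → N28 = 9 hops' cost.

9 hops' cost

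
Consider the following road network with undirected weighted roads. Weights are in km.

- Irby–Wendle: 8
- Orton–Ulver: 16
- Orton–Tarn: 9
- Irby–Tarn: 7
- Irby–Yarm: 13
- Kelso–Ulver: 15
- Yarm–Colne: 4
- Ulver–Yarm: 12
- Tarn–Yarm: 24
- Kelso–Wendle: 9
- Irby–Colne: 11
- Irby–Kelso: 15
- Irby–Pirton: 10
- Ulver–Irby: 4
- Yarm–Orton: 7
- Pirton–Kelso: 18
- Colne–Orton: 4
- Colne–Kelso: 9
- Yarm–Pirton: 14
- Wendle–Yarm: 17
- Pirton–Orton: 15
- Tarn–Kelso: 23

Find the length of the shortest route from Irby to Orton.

15 km

Enumerating some paths:
Irby–Yarm–Orton: 13+7 = 20
Irby–Colne–Orton: 11+4 = 15
Irby–Tarn–Orton: 7+9 = 16
The minimum is 15 km via Irby–Colne–Orton.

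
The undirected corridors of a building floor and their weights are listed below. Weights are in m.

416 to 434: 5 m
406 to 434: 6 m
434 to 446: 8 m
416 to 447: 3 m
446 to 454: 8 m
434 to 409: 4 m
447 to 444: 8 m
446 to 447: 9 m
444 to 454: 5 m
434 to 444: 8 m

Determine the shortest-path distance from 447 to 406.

Running Dijkstra from 447:
447: 0
416: 3  (via 447)
444: 8  (via 447)
434: 8  (via 416)
446: 9  (via 447)
409: 12  (via 434)
454: 13  (via 444)
406: 14  (via 434)
Shortest route: 447 → 416 → 434 → 406 = 14 m.

14 m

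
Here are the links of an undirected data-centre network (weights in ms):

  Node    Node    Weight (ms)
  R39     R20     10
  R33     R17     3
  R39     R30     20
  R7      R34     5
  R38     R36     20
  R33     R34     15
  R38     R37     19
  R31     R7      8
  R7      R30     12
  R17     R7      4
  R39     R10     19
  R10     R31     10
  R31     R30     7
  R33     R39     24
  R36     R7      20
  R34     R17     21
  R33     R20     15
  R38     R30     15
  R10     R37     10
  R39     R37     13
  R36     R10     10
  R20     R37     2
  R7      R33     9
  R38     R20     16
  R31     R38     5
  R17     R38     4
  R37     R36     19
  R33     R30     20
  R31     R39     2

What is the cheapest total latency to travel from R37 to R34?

Settle nodes by increasing distance from R37:
R37: 0
R20: 2  (via R37)
R10: 10  (via R37)
R39: 12  (via R20)
R31: 14  (via R39)
R33: 17  (via R20)
R38: 18  (via R20)
R36: 19  (via R37)
R17: 20  (via R33)
R30: 21  (via R31)
R7: 22  (via R31)
R34: 27  (via R7)
Shortest route: R37 → R20 → R39 → R31 → R7 → R34 = 27 ms.

27 ms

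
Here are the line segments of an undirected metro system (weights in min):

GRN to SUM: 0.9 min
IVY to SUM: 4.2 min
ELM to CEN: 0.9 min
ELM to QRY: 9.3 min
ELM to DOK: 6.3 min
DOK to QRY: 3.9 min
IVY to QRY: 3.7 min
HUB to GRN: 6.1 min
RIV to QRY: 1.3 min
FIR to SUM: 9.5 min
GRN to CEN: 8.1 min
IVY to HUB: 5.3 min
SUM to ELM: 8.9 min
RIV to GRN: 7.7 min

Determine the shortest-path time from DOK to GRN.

12.7 min

Running Dijkstra from DOK:
DOK: 0
QRY: 3.9  (via DOK)
RIV: 5.2  (via QRY)
ELM: 6.3  (via DOK)
CEN: 7.2  (via ELM)
IVY: 7.6  (via QRY)
SUM: 11.8  (via IVY)
GRN: 12.7  (via SUM)
Shortest route: DOK–QRY–IVY–SUM–GRN = 12.7 min.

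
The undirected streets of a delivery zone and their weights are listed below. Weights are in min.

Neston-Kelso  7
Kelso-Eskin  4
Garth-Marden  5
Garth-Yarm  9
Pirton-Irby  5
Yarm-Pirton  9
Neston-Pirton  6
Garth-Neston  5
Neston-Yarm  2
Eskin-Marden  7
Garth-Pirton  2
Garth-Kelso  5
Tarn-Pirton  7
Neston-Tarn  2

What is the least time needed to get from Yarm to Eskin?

Running Dijkstra from Yarm:
Yarm: 0
Neston: 2  (via Yarm)
Tarn: 4  (via Neston)
Garth: 7  (via Neston)
Pirton: 8  (via Neston)
Kelso: 9  (via Neston)
Marden: 12  (via Garth)
Eskin: 13  (via Kelso)
Shortest route: Yarm–Neston–Kelso–Eskin = 13 min.

13 min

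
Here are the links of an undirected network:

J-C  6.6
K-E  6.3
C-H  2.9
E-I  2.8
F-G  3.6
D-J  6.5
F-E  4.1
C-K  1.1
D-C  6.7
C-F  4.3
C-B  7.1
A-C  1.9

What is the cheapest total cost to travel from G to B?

Compare a few routes:
G → F → E → K → C → B: 3.6+4.1+6.3+1.1+7.1 = 22.2
G → F → C → B: 3.6+4.3+7.1 = 15
Cheapest is G → F → C → B at 15.

15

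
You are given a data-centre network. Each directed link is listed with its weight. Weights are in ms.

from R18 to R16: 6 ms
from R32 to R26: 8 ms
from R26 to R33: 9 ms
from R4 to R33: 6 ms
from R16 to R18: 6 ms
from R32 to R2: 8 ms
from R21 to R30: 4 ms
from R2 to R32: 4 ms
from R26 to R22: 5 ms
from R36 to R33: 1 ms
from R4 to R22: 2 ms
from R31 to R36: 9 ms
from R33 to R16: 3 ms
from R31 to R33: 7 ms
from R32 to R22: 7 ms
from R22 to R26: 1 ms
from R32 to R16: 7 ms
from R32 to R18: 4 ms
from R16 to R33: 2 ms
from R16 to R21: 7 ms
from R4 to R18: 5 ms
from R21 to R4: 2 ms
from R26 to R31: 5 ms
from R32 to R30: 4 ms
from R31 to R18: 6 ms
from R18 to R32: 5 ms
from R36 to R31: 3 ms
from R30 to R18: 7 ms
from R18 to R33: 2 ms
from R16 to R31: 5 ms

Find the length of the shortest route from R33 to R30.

Running Dijkstra from R33:
R33: 0
R16: 3  (via R33)
R31: 8  (via R16)
R18: 9  (via R16)
R21: 10  (via R16)
R4: 12  (via R21)
R30: 14  (via R21)
Shortest route: R33 → R16 → R21 → R30 = 14 ms.

14 ms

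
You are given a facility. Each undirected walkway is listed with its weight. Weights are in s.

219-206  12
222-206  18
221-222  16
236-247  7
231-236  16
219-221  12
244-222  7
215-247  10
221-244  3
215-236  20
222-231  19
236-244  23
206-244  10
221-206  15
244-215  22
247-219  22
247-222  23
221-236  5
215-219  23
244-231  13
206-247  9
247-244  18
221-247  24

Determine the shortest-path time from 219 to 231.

Candidate routes:
219 - 221 - 244 - 231: 12+3+13 = 28
219 - 221 - 236 - 231: 12+5+16 = 33
219 - 206 - 244 - 231: 12+10+13 = 35
Cheapest is 219 - 221 - 244 - 231 at 28 s.

28 s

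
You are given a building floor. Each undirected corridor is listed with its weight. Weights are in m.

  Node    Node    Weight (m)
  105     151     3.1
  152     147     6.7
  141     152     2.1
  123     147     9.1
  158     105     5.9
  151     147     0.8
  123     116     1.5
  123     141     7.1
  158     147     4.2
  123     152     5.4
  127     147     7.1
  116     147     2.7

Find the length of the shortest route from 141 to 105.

Shortest distances from 141:
141: 0
152: 2.1  (via 141)
123: 7.1  (via 141)
116: 8.6  (via 123)
147: 8.8  (via 152)
151: 9.6  (via 147)
105: 12.7  (via 151)
Shortest route: 141 → 152 → 147 → 151 → 105 = 12.7 m.

12.7 m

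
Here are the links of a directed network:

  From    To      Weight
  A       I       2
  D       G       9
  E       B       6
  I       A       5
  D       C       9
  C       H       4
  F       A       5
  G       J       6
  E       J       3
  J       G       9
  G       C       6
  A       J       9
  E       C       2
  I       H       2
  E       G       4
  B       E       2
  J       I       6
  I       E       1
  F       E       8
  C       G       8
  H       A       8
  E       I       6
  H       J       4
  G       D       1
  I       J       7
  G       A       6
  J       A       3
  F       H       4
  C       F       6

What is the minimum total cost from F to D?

Candidate routes:
F → H → J → G → D: 4+4+9+1 = 18
F → E → G → D: 8+4+1 = 13
F → H → J → A → I → E → G → D: 4+4+3+2+1+4+1 = 19
Cheapest is F → E → G → D at 13.

13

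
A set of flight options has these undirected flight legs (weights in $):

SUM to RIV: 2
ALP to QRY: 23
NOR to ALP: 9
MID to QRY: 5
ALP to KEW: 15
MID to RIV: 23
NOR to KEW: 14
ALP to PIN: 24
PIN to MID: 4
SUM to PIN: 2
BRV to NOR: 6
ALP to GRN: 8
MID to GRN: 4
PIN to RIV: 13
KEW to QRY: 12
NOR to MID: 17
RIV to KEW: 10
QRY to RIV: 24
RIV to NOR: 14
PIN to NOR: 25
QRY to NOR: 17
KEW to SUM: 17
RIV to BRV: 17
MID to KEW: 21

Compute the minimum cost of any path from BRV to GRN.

Settle nodes by increasing distance from BRV:
BRV: 0
NOR: 6  (via BRV)
ALP: 15  (via NOR)
RIV: 17  (via BRV)
SUM: 19  (via RIV)
KEW: 20  (via NOR)
PIN: 21  (via SUM)
MID: 23  (via NOR)
QRY: 23  (via NOR)
GRN: 23  (via ALP)
Shortest route: BRV–NOR–ALP–GRN = $23.

$23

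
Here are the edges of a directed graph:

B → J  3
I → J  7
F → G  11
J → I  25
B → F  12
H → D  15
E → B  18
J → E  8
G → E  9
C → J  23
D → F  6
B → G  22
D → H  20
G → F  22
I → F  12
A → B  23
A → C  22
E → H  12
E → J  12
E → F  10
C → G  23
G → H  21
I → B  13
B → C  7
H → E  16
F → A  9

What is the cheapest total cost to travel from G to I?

Enumerating some paths:
G–H–E–J–I: 21+16+12+25 = 74
G–E–B–J–I: 9+18+3+25 = 55
G–E–J–I: 9+12+25 = 46
Cheapest is G–E–J–I at 46.

46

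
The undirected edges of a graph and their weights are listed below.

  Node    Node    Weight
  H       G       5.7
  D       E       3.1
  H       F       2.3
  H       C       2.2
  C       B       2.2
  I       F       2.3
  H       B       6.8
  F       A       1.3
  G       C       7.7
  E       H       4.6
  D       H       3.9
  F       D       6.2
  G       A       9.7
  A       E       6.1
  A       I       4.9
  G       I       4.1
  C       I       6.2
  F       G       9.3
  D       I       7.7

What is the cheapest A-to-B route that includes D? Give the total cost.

15.8

Best A to D: A → F → D costing 7.5
Shortest D→B: D → H → C → B = 8.3
Total via D: 7.5 + 8.3 = 15.8.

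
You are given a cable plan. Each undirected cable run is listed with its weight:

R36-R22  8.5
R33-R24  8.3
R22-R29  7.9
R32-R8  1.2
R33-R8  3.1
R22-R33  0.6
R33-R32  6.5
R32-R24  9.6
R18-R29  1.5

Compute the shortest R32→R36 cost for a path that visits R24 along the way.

Best R32 to R24: R32–R24 costing 9.6
Shortest R24→R36: R24–R33–R22–R36 = 17.4
Total via R24: 9.6 + 17.4 = 27.

27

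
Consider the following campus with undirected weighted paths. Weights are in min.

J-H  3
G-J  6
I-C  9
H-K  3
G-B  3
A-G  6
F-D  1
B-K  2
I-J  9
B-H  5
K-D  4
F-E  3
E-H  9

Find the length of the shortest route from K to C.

Running Dijkstra from K:
K: 0
B: 2  (via K)
H: 3  (via K)
D: 4  (via K)
F: 5  (via D)
G: 5  (via B)
J: 6  (via H)
E: 8  (via F)
A: 11  (via G)
I: 15  (via J)
C: 24  (via I)
Shortest route: K–H–J–I–C = 24 min.

24 min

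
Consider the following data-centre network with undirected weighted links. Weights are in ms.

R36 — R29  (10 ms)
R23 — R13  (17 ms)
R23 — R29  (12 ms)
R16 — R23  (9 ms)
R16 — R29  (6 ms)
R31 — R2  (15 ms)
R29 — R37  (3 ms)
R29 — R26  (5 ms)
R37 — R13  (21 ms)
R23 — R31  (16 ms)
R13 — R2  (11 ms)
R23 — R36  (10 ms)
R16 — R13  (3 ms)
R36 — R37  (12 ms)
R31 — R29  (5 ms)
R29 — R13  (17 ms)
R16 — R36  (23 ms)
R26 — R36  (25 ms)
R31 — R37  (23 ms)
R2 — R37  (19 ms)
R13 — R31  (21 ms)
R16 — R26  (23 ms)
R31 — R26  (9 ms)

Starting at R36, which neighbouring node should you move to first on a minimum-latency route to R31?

R29

Compare a few routes:
R36–R37–R29–R31: 12+3+5 = 20
R36–R29–R26–R31: 10+5+9 = 24
R36–R29–R31: 10+5 = 15
The minimum is 15 ms via R36–R29–R31.
So from R36 the first move is to R29.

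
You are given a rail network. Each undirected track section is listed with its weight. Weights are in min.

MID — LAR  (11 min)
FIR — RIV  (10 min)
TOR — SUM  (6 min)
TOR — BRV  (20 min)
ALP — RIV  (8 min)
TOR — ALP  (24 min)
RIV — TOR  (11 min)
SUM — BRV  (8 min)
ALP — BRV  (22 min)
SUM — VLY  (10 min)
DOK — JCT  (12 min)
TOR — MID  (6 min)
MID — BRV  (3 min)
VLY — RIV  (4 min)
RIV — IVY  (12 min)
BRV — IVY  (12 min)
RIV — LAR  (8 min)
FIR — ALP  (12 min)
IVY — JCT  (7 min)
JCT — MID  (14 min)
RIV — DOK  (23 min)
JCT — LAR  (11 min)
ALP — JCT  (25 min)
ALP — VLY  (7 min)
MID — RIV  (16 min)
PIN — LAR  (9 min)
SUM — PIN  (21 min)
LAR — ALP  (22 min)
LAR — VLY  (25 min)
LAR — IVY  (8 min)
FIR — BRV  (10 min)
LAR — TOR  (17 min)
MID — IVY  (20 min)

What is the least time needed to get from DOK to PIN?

Settle nodes by increasing distance from DOK:
DOK: 0
JCT: 12  (via DOK)
IVY: 19  (via JCT)
RIV: 23  (via DOK)
LAR: 23  (via JCT)
MID: 26  (via JCT)
VLY: 27  (via RIV)
BRV: 29  (via MID)
ALP: 31  (via RIV)
PIN: 32  (via LAR)
Shortest route: DOK → JCT → LAR → PIN = 32 min.

32 min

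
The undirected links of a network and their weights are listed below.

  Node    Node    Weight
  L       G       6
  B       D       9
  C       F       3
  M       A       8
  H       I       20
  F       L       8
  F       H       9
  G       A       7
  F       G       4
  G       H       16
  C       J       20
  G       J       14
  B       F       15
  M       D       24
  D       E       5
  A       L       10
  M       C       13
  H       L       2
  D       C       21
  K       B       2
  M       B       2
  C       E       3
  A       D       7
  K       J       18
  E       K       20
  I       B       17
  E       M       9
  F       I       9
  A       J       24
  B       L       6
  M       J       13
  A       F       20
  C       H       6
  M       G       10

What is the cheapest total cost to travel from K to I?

19

Settle nodes by increasing distance from K:
K: 0
B: 2  (via K)
M: 4  (via B)
L: 8  (via B)
H: 10  (via L)
D: 11  (via B)
A: 12  (via M)
E: 13  (via M)
G: 14  (via M)
C: 16  (via H)
F: 16  (via L)
J: 17  (via M)
I: 19  (via B)
Shortest route: K → B → I = 19.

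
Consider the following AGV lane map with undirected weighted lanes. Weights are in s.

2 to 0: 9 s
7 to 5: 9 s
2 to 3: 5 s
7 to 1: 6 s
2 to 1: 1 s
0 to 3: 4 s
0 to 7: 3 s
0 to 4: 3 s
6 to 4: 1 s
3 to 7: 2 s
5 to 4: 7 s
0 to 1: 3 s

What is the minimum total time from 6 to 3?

8 s

Shortest distances from 6:
6: 0
4: 1  (via 6)
0: 4  (via 4)
1: 7  (via 0)
7: 7  (via 0)
2: 8  (via 1)
3: 8  (via 0)
Shortest route: 6 → 4 → 0 → 3 = 8 s.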